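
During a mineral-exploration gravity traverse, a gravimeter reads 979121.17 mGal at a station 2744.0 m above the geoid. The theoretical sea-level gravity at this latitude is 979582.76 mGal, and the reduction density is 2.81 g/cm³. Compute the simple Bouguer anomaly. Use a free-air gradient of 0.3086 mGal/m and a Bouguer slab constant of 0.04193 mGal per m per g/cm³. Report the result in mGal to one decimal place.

61.9

Free-air correction = 0.3086 × 2744.0 = 846.80 mGal
Free-air anomaly = 979121.17 − 979582.76 + (846.80) = 385.21 mGal
Bouguer slab correction = 0.04193 × 2.81 × 2744.0 = 323.31 mGal
Simple Bouguer anomaly = 385.21 − (323.31) = 61.90 mGal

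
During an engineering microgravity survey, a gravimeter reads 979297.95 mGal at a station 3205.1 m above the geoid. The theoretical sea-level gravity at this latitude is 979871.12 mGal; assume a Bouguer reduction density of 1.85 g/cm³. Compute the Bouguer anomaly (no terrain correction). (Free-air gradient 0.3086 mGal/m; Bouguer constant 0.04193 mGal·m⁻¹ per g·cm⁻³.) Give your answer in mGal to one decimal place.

Free-air correction = 0.3086 × 3205.1 = 989.09 mGal
Free-air anomaly = 979297.95 − 979871.12 + (989.09) = 415.92 mGal
Bouguer slab correction = 0.04193 × 1.85 × 3205.1 = 248.62 mGal
Simple Bouguer anomaly = 415.92 − (248.62) = 167.30 mGal

167.3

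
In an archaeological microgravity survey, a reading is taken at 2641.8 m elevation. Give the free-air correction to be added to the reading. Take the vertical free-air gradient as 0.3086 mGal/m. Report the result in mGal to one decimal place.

815.3

Free-air correction = 0.3086 × 2641.8 = 815.3 mGal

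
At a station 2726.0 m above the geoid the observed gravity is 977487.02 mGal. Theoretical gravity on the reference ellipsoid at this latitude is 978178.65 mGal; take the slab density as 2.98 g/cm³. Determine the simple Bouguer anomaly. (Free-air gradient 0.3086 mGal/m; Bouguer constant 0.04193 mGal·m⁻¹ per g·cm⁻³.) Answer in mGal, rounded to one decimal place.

Free-air correction = 0.3086 × 2726.0 = 841.24 mGal
Free-air anomaly = 977487.02 − 978178.65 + (841.24) = 149.61 mGal
Bouguer slab correction = 0.04193 × 2.98 × 2726.0 = 340.62 mGal
Simple Bouguer anomaly = 149.61 − (340.62) = -191.01 mGal

-191.0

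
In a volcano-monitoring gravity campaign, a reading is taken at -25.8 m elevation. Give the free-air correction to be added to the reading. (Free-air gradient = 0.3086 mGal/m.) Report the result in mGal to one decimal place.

Free-air correction = 0.3086 × -25.8 = -8.0 mGal

-8.0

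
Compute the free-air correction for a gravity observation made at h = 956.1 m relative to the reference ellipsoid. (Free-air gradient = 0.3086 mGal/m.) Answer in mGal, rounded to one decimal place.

Free-air correction = 0.3086 × 956.1 = 295.1 mGal

295.1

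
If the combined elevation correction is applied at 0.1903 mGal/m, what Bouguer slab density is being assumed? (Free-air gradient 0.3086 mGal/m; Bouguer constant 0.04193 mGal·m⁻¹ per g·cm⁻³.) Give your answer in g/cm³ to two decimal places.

2.82

0.1903 = 0.3086 − 0.04193 × ρ
ρ = (0.3086 − 0.1903) / 0.04193 = 2.82 g/cm³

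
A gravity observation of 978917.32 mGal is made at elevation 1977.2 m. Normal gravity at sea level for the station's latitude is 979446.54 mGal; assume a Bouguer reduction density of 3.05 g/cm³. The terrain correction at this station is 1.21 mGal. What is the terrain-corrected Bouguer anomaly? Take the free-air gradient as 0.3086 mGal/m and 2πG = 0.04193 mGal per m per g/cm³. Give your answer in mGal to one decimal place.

Free-air correction = 0.3086 × 1977.2 = 610.16 mGal
Free-air anomaly = 978917.32 − 979446.54 + (610.16) = 80.94 mGal
Bouguer slab correction = 0.04193 × 3.05 × 1977.2 = 252.86 mGal
Simple Bouguer anomaly = 80.94 − (252.86) = -171.92 mGal
Complete Bouguer anomaly = -171.92 + 1.21 = -170.71 mGal

-170.7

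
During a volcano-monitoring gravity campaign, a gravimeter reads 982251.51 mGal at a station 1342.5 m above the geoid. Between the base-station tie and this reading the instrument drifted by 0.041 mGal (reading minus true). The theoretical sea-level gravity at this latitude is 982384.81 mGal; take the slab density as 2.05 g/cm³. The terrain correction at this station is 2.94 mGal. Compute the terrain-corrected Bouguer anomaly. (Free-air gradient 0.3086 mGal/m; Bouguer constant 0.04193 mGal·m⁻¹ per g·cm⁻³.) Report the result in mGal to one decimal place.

168.5

Drift-corrected reading = 982251.51 − (0.041) = 982251.469 mGal
Free-air correction = 0.3086 × 1342.5 = 414.30 mGal
Free-air anomaly = 982251.469 − 982384.81 + (414.30) = 280.959 mGal
Bouguer slab correction = 0.04193 × 2.05 × 1342.5 = 115.40 mGal
Simple Bouguer anomaly = 280.959 − (115.40) = 165.559 mGal
Complete Bouguer anomaly = 165.559 + 2.94 = 168.499 mGal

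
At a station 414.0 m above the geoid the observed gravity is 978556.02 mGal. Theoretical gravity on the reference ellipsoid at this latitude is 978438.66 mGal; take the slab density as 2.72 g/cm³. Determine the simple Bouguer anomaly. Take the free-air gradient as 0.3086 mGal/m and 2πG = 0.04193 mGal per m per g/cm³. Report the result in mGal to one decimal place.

Free-air correction = 0.3086 × 414.0 = 127.76 mGal
Free-air anomaly = 978556.02 − 978438.66 + (127.76) = 245.12 mGal
Bouguer slab correction = 0.04193 × 2.72 × 414.0 = 47.22 mGal
Simple Bouguer anomaly = 245.12 − (47.22) = 197.90 mGal

197.9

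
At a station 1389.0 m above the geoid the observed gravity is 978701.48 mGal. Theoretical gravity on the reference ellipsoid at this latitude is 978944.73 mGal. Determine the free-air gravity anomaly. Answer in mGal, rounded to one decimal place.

Free-air correction = 0.3086 × 1389.0 = 428.65 mGal
Free-air anomaly = 978701.48 − 978944.73 + (428.65) = 185.40 mGal

185.4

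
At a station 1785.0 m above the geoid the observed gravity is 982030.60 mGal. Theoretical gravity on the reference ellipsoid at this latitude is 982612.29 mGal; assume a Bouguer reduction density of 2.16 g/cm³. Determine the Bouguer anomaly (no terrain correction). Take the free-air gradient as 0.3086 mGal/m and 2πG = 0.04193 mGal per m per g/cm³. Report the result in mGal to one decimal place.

-192.5

Free-air correction = 0.3086 × 1785.0 = 550.85 mGal
Free-air anomaly = 982030.60 − 982612.29 + (550.85) = -30.84 mGal
Bouguer slab correction = 0.04193 × 2.16 × 1785.0 = 161.67 mGal
Simple Bouguer anomaly = -30.84 − (161.67) = -192.51 mGal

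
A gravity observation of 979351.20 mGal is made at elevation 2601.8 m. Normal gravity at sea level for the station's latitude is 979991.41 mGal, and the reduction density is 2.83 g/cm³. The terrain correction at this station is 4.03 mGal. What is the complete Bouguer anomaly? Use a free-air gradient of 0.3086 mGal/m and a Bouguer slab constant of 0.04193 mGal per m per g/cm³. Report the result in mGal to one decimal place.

-142.0

Free-air correction = 0.3086 × 2601.8 = 802.92 mGal
Free-air anomaly = 979351.20 − 979991.41 + (802.92) = 162.71 mGal
Bouguer slab correction = 0.04193 × 2.83 × 2601.8 = 308.73 mGal
Simple Bouguer anomaly = 162.71 − (308.73) = -146.02 mGal
Complete Bouguer anomaly = -146.02 + 4.03 = -141.99 mGal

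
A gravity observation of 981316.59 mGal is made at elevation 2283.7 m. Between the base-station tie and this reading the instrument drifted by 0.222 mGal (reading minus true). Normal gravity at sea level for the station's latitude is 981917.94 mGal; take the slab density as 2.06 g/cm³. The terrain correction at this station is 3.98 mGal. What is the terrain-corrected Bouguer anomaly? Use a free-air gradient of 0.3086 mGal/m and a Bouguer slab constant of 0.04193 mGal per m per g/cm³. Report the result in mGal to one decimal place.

Drift-corrected reading = 981316.59 − (0.222) = 981316.368 mGal
Free-air correction = 0.3086 × 2283.7 = 704.75 mGal
Free-air anomaly = 981316.368 − 981917.94 + (704.75) = 103.178 mGal
Bouguer slab correction = 0.04193 × 2.06 × 2283.7 = 197.26 mGal
Simple Bouguer anomaly = 103.178 − (197.26) = -94.082 mGal
Complete Bouguer anomaly = -94.082 + 3.98 = -90.102 mGal

-90.1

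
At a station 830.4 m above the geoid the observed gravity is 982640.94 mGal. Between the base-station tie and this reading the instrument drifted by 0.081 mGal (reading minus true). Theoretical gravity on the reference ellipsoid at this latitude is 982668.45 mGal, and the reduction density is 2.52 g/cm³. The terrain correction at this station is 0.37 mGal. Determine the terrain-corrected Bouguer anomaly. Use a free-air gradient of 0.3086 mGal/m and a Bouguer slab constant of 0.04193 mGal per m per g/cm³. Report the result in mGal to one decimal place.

141.3

Drift-corrected reading = 982640.94 − (0.081) = 982640.859 mGal
Free-air correction = 0.3086 × 830.4 = 256.26 mGal
Free-air anomaly = 982640.859 − 982668.45 + (256.26) = 228.669 mGal
Bouguer slab correction = 0.04193 × 2.52 × 830.4 = 87.74 mGal
Simple Bouguer anomaly = 228.669 − (87.74) = 140.929 mGal
Complete Bouguer anomaly = 140.929 + 0.37 = 141.299 mGal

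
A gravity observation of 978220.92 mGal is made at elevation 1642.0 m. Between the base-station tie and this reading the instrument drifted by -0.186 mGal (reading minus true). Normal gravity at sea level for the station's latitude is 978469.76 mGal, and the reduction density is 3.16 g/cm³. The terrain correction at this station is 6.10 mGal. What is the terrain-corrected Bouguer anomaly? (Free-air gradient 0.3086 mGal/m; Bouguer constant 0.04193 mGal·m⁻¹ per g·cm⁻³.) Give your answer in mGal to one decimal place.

46.6

Drift-corrected reading = 978220.92 − (-0.186) = 978221.106 mGal
Free-air correction = 0.3086 × 1642.0 = 506.72 mGal
Free-air anomaly = 978221.106 − 978469.76 + (506.72) = 258.066 mGal
Bouguer slab correction = 0.04193 × 3.16 × 1642.0 = 217.56 mGal
Simple Bouguer anomaly = 258.066 − (217.56) = 40.506 mGal
Complete Bouguer anomaly = 40.506 + 6.10 = 46.606 mGal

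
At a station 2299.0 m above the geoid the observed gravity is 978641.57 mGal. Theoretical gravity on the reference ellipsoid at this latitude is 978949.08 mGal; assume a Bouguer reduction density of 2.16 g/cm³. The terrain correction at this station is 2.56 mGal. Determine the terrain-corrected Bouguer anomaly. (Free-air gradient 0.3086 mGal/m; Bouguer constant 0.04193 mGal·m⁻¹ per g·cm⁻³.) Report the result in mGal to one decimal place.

196.3

Free-air correction = 0.3086 × 2299.0 = 709.47 mGal
Free-air anomaly = 978641.57 − 978949.08 + (709.47) = 401.96 mGal
Bouguer slab correction = 0.04193 × 2.16 × 2299.0 = 208.22 mGal
Simple Bouguer anomaly = 401.96 − (208.22) = 193.74 mGal
Complete Bouguer anomaly = 193.74 + 2.56 = 196.30 mGal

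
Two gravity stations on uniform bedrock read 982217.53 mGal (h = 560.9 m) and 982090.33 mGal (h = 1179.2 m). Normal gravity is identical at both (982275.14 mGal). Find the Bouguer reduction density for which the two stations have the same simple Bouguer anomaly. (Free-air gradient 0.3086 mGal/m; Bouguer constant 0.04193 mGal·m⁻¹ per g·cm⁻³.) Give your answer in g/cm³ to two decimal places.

2.45

Δg_obs = 982090.33 − 982217.53 = -127.20 mGal over Δh = 1179.2 − 560.9 = 618.3 m
Equal Bouguer anomalies ⇒ Δg_obs + (0.3086 − 0.04193ρ)·Δh = 0
0.3086 − 0.04193ρ = −Δg_obs/Δh = 0.20573
ρ = (0.3086 − 0.20573) / 0.04193 = 2.45 g/cm³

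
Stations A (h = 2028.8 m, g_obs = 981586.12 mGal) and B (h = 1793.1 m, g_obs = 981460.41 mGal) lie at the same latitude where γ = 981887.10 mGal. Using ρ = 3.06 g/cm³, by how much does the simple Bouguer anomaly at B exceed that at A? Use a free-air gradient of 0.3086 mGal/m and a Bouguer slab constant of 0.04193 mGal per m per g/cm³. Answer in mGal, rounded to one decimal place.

Δg_SB(A) = 981586.12 − 981887.10 + 0.3086×2028.8 − 0.04193×3.06×2028.8 = 64.80 mGal
Δg_SB(B) = 981460.41 − 981887.10 + 0.3086×1793.1 − 0.04193×3.06×1793.1 = -103.40 mGal
Difference = -103.40 − (64.80) = -168.20 mGal

-168.2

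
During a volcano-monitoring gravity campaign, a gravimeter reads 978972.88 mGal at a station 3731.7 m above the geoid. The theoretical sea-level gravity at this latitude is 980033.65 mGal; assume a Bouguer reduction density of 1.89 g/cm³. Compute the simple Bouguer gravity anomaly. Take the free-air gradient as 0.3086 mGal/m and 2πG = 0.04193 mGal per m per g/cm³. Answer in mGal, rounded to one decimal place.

-204.9

Free-air correction = 0.3086 × 3731.7 = 1151.60 mGal
Free-air anomaly = 978972.88 − 980033.65 + (1151.60) = 90.83 mGal
Bouguer slab correction = 0.04193 × 1.89 × 3731.7 = 295.73 mGal
Simple Bouguer anomaly = 90.83 − (295.73) = -204.90 mGal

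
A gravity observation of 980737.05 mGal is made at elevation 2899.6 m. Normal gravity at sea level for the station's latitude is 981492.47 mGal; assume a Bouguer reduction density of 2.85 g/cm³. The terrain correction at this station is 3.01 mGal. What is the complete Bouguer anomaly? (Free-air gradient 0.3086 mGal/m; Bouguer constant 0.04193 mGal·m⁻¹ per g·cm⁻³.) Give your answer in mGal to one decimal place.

Free-air correction = 0.3086 × 2899.6 = 894.82 mGal
Free-air anomaly = 980737.05 − 981492.47 + (894.82) = 139.40 mGal
Bouguer slab correction = 0.04193 × 2.85 × 2899.6 = 346.50 mGal
Simple Bouguer anomaly = 139.40 − (346.50) = -207.10 mGal
Complete Bouguer anomaly = -207.10 + 3.01 = -204.09 mGal

-204.1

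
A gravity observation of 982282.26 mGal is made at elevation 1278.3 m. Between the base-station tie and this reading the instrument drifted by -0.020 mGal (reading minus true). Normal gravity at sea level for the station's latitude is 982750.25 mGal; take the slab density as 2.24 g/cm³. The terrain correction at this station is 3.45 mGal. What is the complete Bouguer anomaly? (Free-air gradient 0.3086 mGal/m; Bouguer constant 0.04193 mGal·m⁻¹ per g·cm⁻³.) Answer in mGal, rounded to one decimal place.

Drift-corrected reading = 982282.26 − (-0.020) = 982282.280 mGal
Free-air correction = 0.3086 × 1278.3 = 394.48 mGal
Free-air anomaly = 982282.280 − 982750.25 + (394.48) = -73.490 mGal
Bouguer slab correction = 0.04193 × 2.24 × 1278.3 = 120.06 mGal
Simple Bouguer anomaly = -73.490 − (120.06) = -193.550 mGal
Complete Bouguer anomaly = -193.550 + 3.45 = -190.100 mGal

-190.1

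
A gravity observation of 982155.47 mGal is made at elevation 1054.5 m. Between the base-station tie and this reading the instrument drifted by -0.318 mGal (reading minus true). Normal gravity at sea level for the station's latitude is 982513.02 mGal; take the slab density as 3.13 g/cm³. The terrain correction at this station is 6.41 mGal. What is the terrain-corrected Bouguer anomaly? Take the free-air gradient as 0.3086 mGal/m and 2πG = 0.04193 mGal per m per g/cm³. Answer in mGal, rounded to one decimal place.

-163.8

Drift-corrected reading = 982155.47 − (-0.318) = 982155.788 mGal
Free-air correction = 0.3086 × 1054.5 = 325.42 mGal
Free-air anomaly = 982155.788 − 982513.02 + (325.42) = -31.812 mGal
Bouguer slab correction = 0.04193 × 3.13 × 1054.5 = 138.39 mGal
Simple Bouguer anomaly = -31.812 − (138.39) = -170.202 mGal
Complete Bouguer anomaly = -170.202 + 6.41 = -163.792 mGal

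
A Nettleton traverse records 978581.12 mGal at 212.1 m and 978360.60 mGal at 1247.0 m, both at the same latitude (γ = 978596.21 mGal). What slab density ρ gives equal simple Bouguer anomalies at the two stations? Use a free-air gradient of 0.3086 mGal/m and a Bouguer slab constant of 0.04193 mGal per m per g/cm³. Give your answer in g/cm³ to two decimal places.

2.28

Δg_obs = 978360.60 − 978581.12 = -220.52 mGal over Δh = 1247.0 − 212.1 = 1034.9 m
Equal Bouguer anomalies ⇒ Δg_obs + (0.3086 − 0.04193ρ)·Δh = 0
0.3086 − 0.04193ρ = −Δg_obs/Δh = 0.21308
ρ = (0.3086 − 0.21308) / 0.04193 = 2.28 g/cm³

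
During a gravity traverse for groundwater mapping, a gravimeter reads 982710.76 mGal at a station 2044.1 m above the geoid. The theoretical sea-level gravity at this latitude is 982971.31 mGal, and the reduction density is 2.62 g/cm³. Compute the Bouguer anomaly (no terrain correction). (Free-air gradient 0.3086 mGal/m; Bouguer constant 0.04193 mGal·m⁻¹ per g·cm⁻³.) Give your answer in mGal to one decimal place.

Free-air correction = 0.3086 × 2044.1 = 630.81 mGal
Free-air anomaly = 982710.76 − 982971.31 + (630.81) = 370.26 mGal
Bouguer slab correction = 0.04193 × 2.62 × 2044.1 = 224.56 mGal
Simple Bouguer anomaly = 370.26 − (224.56) = 145.70 mGal

145.7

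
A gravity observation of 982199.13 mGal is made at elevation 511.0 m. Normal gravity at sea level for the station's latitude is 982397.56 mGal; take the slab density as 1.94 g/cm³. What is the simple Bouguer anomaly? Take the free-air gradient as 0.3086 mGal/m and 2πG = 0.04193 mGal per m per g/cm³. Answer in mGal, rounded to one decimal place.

Free-air correction = 0.3086 × 511.0 = 157.69 mGal
Free-air anomaly = 982199.13 − 982397.56 + (157.69) = -40.74 mGal
Bouguer slab correction = 0.04193 × 1.94 × 511.0 = 41.57 mGal
Simple Bouguer anomaly = -40.74 − (41.57) = -82.31 mGal

-82.3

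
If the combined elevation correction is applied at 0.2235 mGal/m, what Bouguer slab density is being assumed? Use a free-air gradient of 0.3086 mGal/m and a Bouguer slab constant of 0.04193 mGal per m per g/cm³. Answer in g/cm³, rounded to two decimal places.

0.2235 = 0.3086 − 0.04193 × ρ
ρ = (0.3086 − 0.2235) / 0.04193 = 2.03 g/cm³

2.03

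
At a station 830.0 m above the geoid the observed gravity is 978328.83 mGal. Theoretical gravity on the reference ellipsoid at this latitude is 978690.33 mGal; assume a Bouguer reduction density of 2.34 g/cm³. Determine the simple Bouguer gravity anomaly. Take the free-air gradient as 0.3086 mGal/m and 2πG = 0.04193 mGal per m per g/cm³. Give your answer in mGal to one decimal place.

Free-air correction = 0.3086 × 830.0 = 256.14 mGal
Free-air anomaly = 978328.83 − 978690.33 + (256.14) = -105.36 mGal
Bouguer slab correction = 0.04193 × 2.34 × 830.0 = 81.44 mGal
Simple Bouguer anomaly = -105.36 − (81.44) = -186.80 mGal

-186.8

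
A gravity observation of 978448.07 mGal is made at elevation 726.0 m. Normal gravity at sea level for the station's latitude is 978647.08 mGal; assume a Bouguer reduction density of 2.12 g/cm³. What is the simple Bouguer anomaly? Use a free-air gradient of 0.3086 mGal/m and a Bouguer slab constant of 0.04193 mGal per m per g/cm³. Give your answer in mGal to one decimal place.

-39.5

Free-air correction = 0.3086 × 726.0 = 224.04 mGal
Free-air anomaly = 978448.07 − 978647.08 + (224.04) = 25.03 mGal
Bouguer slab correction = 0.04193 × 2.12 × 726.0 = 64.54 mGal
Simple Bouguer anomaly = 25.03 − (64.54) = -39.51 mGal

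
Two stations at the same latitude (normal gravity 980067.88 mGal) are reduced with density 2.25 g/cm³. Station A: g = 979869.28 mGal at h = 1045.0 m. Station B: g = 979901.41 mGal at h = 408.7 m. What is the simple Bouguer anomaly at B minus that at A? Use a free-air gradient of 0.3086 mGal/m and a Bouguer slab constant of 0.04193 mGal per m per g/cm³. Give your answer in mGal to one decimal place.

-104.2

Δg_SB(A) = 979869.28 − 980067.88 + 0.3086×1045.0 − 0.04193×2.25×1045.0 = 25.30 mGal
Δg_SB(B) = 979901.41 − 980067.88 + 0.3086×408.7 − 0.04193×2.25×408.7 = -78.90 mGal
Difference = -78.90 − (25.30) = -104.20 mGal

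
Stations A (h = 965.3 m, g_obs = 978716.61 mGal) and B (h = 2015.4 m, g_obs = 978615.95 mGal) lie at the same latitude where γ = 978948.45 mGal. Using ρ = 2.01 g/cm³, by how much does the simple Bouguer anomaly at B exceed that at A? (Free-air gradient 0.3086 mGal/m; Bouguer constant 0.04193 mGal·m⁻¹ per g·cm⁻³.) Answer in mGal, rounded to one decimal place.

134.9

Δg_SB(A) = 978716.61 − 978948.45 + 0.3086×965.3 − 0.04193×2.01×965.3 = -15.30 mGal
Δg_SB(B) = 978615.95 − 978948.45 + 0.3086×2015.4 − 0.04193×2.01×2015.4 = 119.60 mGal
Difference = 119.60 − (-15.30) = 134.90 mGal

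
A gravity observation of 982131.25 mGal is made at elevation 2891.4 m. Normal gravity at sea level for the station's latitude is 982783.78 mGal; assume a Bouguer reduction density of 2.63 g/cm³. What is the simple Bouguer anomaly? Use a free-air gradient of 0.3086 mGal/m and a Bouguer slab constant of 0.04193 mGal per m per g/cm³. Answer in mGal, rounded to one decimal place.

-79.1

Free-air correction = 0.3086 × 2891.4 = 892.29 mGal
Free-air anomaly = 982131.25 − 982783.78 + (892.29) = 239.76 mGal
Bouguer slab correction = 0.04193 × 2.63 × 2891.4 = 318.85 mGal
Simple Bouguer anomaly = 239.76 − (318.85) = -79.09 mGal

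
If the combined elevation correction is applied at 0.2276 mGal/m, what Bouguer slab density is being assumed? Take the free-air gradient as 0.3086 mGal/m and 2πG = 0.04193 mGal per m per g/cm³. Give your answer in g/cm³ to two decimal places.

1.93

0.2276 = 0.3086 − 0.04193 × ρ
ρ = (0.3086 − 0.2276) / 0.04193 = 1.93 g/cm³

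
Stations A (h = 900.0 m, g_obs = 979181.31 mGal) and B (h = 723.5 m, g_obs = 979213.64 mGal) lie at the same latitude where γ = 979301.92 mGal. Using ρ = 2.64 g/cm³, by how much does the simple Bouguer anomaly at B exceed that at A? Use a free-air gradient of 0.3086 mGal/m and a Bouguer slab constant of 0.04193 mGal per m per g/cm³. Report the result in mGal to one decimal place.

-2.6

Δg_SB(A) = 979181.31 − 979301.92 + 0.3086×900.0 − 0.04193×2.64×900.0 = 57.50 mGal
Δg_SB(B) = 979213.64 − 979301.92 + 0.3086×723.5 − 0.04193×2.64×723.5 = 54.90 mGal
Difference = 54.90 − (57.50) = -2.60 mGal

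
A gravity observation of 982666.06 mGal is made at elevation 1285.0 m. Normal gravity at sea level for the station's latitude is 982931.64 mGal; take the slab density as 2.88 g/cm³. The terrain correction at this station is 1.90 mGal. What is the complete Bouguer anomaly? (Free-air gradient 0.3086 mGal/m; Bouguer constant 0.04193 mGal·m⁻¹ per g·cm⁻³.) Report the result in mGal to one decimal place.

Free-air correction = 0.3086 × 1285.0 = 396.55 mGal
Free-air anomaly = 982666.06 − 982931.64 + (396.55) = 130.97 mGal
Bouguer slab correction = 0.04193 × 2.88 × 1285.0 = 155.17 mGal
Simple Bouguer anomaly = 130.97 − (155.17) = -24.20 mGal
Complete Bouguer anomaly = -24.20 + 1.90 = -22.30 mGal

-22.3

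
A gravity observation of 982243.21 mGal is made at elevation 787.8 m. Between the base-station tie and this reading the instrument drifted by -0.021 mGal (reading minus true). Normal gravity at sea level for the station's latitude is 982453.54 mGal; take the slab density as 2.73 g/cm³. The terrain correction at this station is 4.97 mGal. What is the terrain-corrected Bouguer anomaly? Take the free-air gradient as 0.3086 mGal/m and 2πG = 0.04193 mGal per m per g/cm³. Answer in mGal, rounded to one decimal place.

Drift-corrected reading = 982243.21 − (-0.021) = 982243.231 mGal
Free-air correction = 0.3086 × 787.8 = 243.12 mGal
Free-air anomaly = 982243.231 − 982453.54 + (243.12) = 32.811 mGal
Bouguer slab correction = 0.04193 × 2.73 × 787.8 = 90.18 mGal
Simple Bouguer anomaly = 32.811 − (90.18) = -57.369 mGal
Complete Bouguer anomaly = -57.369 + 4.97 = -52.399 mGal

-52.4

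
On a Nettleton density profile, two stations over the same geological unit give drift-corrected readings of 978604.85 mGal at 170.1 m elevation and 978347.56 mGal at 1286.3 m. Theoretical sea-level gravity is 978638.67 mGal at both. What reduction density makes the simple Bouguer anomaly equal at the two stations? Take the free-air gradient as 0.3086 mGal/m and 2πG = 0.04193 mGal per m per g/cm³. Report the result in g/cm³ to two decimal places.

Δg_obs = 978347.56 − 978604.85 = -257.29 mGal over Δh = 1286.3 − 170.1 = 1116.2 m
Equal Bouguer anomalies ⇒ Δg_obs + (0.3086 − 0.04193ρ)·Δh = 0
0.3086 − 0.04193ρ = −Δg_obs/Δh = 0.23051
ρ = (0.3086 − 0.23051) / 0.04193 = 1.86 g/cm³

1.86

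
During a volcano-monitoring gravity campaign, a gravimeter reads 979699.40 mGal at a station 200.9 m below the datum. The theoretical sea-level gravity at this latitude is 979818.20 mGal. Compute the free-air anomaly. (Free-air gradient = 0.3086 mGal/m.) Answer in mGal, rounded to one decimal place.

Free-air correction = 0.3086 × -200.9 = -62.00 mGal
Free-air anomaly = 979699.40 − 979818.20 + (-62.00) = -180.80 mGal

-180.8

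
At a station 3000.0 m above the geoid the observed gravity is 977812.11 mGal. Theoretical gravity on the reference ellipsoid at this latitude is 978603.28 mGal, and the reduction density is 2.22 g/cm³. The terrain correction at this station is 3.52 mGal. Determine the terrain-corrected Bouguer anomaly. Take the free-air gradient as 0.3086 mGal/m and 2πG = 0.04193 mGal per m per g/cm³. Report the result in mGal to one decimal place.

Free-air correction = 0.3086 × 3000.0 = 925.80 mGal
Free-air anomaly = 977812.11 − 978603.28 + (925.80) = 134.63 mGal
Bouguer slab correction = 0.04193 × 2.22 × 3000.0 = 279.25 mGal
Simple Bouguer anomaly = 134.63 − (279.25) = -144.62 mGal
Complete Bouguer anomaly = -144.62 + 3.52 = -141.10 mGal

-141.1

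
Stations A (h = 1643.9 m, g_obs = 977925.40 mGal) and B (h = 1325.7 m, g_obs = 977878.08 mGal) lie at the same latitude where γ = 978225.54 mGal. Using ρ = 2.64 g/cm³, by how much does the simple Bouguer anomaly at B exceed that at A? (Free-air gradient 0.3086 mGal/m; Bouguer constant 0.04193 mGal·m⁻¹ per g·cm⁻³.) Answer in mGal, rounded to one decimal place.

Δg_SB(A) = 977925.40 − 978225.54 + 0.3086×1643.9 − 0.04193×2.64×1643.9 = 25.20 mGal
Δg_SB(B) = 977878.08 − 978225.54 + 0.3086×1325.7 − 0.04193×2.64×1325.7 = -85.10 mGal
Difference = -85.10 − (25.20) = -110.30 mGal

-110.3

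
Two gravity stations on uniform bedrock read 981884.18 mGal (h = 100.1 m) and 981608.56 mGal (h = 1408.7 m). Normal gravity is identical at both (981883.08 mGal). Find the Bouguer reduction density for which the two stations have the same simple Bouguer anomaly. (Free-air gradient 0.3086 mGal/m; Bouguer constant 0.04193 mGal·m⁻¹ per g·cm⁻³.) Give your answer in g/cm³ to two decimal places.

Δg_obs = 981608.56 − 981884.18 = -275.62 mGal over Δh = 1408.7 − 100.1 = 1308.6 m
Equal Bouguer anomalies ⇒ Δg_obs + (0.3086 − 0.04193ρ)·Δh = 0
0.3086 − 0.04193ρ = −Δg_obs/Δh = 0.21062
ρ = (0.3086 − 0.21062) / 0.04193 = 2.34 g/cm³

2.34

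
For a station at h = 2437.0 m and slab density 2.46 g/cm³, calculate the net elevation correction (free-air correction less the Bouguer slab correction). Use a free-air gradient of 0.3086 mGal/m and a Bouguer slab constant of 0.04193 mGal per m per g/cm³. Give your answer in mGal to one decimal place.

Combined gradient = 0.3086 − 0.04193 × 2.46 = 0.2054522 mGal/m
Combined elevation correction = 0.2054522 × 2437.0 = 500.7 mGal

500.7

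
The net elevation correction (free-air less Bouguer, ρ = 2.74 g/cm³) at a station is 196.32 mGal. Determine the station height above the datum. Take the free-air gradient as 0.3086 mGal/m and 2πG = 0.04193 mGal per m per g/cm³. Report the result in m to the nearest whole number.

Combined gradient = 0.3086 − 0.04193 × 2.74 = 0.1937118 mGal/m
h = 196.32 / 0.1937118 = 1013.46 m

1013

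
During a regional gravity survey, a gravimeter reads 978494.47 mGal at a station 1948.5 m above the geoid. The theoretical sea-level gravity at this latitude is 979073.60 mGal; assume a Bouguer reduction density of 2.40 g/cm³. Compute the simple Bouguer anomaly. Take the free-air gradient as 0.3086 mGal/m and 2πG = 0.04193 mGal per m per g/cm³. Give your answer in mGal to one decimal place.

-173.9

Free-air correction = 0.3086 × 1948.5 = 601.31 mGal
Free-air anomaly = 978494.47 − 979073.60 + (601.31) = 22.18 mGal
Bouguer slab correction = 0.04193 × 2.40 × 1948.5 = 196.08 mGal
Simple Bouguer anomaly = 22.18 − (196.08) = -173.90 mGal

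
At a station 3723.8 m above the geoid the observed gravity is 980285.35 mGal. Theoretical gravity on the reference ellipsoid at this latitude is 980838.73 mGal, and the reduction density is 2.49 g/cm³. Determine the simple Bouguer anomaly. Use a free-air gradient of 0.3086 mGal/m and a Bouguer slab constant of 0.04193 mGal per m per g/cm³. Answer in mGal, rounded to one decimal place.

207.0

Free-air correction = 0.3086 × 3723.8 = 1149.16 mGal
Free-air anomaly = 980285.35 − 980838.73 + (1149.16) = 595.78 mGal
Bouguer slab correction = 0.04193 × 2.49 × 3723.8 = 388.79 mGal
Simple Bouguer anomaly = 595.78 − (388.79) = 206.99 mGal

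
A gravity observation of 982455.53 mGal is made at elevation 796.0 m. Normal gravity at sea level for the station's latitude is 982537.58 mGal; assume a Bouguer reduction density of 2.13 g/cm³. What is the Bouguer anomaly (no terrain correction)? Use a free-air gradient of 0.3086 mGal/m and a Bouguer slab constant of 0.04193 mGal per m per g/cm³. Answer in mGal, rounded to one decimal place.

Free-air correction = 0.3086 × 796.0 = 245.65 mGal
Free-air anomaly = 982455.53 − 982537.58 + (245.65) = 163.60 mGal
Bouguer slab correction = 0.04193 × 2.13 × 796.0 = 71.09 mGal
Simple Bouguer anomaly = 163.60 − (71.09) = 92.51 mGal

92.5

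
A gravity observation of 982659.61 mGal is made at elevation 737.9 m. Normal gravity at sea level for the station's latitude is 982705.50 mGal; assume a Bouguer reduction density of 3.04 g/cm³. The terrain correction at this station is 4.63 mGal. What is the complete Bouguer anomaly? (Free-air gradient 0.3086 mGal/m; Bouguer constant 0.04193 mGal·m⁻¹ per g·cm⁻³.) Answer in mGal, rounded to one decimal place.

Free-air correction = 0.3086 × 737.9 = 227.72 mGal
Free-air anomaly = 982659.61 − 982705.50 + (227.72) = 181.83 mGal
Bouguer slab correction = 0.04193 × 3.04 × 737.9 = 94.06 mGal
Simple Bouguer anomaly = 181.83 − (94.06) = 87.77 mGal
Complete Bouguer anomaly = 87.77 + 4.63 = 92.40 mGal

92.4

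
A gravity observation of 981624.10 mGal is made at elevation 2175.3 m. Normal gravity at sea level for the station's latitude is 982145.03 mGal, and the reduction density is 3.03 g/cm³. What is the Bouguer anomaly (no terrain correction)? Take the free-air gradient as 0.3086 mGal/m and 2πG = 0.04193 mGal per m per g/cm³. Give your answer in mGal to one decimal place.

Free-air correction = 0.3086 × 2175.3 = 671.30 mGal
Free-air anomaly = 981624.10 − 982145.03 + (671.30) = 150.37 mGal
Bouguer slab correction = 0.04193 × 3.03 × 2175.3 = 276.37 mGal
Simple Bouguer anomaly = 150.37 − (276.37) = -126.00 mGal

-126.0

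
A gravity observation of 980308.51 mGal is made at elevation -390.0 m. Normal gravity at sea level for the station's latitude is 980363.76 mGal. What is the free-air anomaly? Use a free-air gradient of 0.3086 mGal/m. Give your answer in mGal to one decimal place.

Free-air correction = 0.3086 × -390.0 = -120.35 mGal
Free-air anomaly = 980308.51 − 980363.76 + (-120.35) = -175.60 mGal

-175.6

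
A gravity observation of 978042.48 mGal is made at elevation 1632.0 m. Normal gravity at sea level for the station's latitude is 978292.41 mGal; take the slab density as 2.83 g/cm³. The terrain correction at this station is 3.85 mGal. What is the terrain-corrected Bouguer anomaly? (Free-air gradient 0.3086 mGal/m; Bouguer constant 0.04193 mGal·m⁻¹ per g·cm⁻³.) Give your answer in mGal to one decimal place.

Free-air correction = 0.3086 × 1632.0 = 503.64 mGal
Free-air anomaly = 978042.48 − 978292.41 + (503.64) = 253.71 mGal
Bouguer slab correction = 0.04193 × 2.83 × 1632.0 = 193.66 mGal
Simple Bouguer anomaly = 253.71 − (193.66) = 60.05 mGal
Complete Bouguer anomaly = 60.05 + 3.85 = 63.90 mGal

63.9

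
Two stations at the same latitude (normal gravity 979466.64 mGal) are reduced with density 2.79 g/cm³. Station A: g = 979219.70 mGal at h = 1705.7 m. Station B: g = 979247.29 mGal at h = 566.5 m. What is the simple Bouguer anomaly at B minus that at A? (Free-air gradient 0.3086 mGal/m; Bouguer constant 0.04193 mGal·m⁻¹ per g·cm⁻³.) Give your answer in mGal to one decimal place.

Δg_SB(A) = 979219.70 − 979466.64 + 0.3086×1705.7 − 0.04193×2.79×1705.7 = 79.90 mGal
Δg_SB(B) = 979247.29 − 979466.64 + 0.3086×566.5 − 0.04193×2.79×566.5 = -110.80 mGal
Difference = -110.80 − (79.90) = -190.70 mGal

-190.7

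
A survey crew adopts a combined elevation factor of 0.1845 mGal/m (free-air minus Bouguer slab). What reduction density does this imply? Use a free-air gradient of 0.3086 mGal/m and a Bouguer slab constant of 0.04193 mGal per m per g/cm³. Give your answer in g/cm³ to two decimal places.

2.96

0.1845 = 0.3086 − 0.04193 × ρ
ρ = (0.3086 − 0.1845) / 0.04193 = 2.96 g/cm³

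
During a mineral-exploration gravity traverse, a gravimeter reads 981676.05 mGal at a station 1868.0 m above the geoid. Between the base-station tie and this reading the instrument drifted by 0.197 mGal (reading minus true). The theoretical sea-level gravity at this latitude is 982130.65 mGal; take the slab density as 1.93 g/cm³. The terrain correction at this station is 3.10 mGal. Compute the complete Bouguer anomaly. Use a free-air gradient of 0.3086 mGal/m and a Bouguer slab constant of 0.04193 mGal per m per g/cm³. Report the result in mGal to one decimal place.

-26.4

Drift-corrected reading = 981676.05 − (0.197) = 981675.853 mGal
Free-air correction = 0.3086 × 1868.0 = 576.46 mGal
Free-air anomaly = 981675.853 − 982130.65 + (576.46) = 121.663 mGal
Bouguer slab correction = 0.04193 × 1.93 × 1868.0 = 151.17 mGal
Simple Bouguer anomaly = 121.663 − (151.17) = -29.507 mGal
Complete Bouguer anomaly = -29.507 + 3.10 = -26.407 mGal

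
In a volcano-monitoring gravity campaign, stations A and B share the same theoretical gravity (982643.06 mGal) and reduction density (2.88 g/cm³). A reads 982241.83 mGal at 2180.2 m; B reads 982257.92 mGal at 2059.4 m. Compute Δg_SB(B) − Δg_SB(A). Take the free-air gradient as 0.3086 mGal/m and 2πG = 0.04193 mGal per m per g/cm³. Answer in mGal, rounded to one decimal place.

Δg_SB(A) = 982241.83 − 982643.06 + 0.3086×2180.2 − 0.04193×2.88×2180.2 = 8.30 mGal
Δg_SB(B) = 982257.92 − 982643.06 + 0.3086×2059.4 − 0.04193×2.88×2059.4 = 1.70 mGal
Difference = 1.70 − (8.30) = -6.60 mGal

-6.6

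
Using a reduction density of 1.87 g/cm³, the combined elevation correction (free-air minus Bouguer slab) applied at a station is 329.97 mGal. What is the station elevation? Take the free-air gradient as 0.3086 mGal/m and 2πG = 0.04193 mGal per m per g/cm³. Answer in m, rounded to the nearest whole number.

Combined gradient = 0.3086 − 0.04193 × 1.87 = 0.2301909 mGal/m
h = 329.97 / 0.2301909 = 1433.46 m

1433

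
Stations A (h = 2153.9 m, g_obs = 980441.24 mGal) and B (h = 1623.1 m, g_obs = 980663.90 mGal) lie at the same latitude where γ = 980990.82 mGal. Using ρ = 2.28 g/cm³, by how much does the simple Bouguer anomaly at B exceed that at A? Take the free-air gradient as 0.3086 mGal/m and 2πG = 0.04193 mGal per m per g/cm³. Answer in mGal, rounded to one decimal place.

Δg_SB(A) = 980441.24 − 980990.82 + 0.3086×2153.9 − 0.04193×2.28×2153.9 = -90.80 mGal
Δg_SB(B) = 980663.90 − 980990.82 + 0.3086×1623.1 − 0.04193×2.28×1623.1 = 18.80 mGal
Difference = 18.80 − (-90.80) = 109.60 mGal

109.6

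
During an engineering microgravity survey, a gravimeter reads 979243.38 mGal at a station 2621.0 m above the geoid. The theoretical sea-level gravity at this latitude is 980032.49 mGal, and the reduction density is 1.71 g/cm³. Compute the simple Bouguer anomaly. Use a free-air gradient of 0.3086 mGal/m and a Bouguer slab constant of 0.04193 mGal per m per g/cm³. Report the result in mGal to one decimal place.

Free-air correction = 0.3086 × 2621.0 = 808.84 mGal
Free-air anomaly = 979243.38 − 980032.49 + (808.84) = 19.73 mGal
Bouguer slab correction = 0.04193 × 1.71 × 2621.0 = 187.93 mGal
Simple Bouguer anomaly = 19.73 − (187.93) = -168.20 mGal

-168.2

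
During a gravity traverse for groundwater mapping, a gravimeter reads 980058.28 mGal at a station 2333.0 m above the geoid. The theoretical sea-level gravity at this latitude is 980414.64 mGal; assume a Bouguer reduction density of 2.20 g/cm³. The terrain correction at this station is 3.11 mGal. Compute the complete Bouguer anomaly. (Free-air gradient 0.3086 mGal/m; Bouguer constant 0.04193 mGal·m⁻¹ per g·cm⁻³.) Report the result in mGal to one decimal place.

151.5

Free-air correction = 0.3086 × 2333.0 = 719.96 mGal
Free-air anomaly = 980058.28 − 980414.64 + (719.96) = 363.60 mGal
Bouguer slab correction = 0.04193 × 2.20 × 2333.0 = 215.21 mGal
Simple Bouguer anomaly = 363.60 − (215.21) = 148.39 mGal
Complete Bouguer anomaly = 148.39 + 3.11 = 151.50 mGal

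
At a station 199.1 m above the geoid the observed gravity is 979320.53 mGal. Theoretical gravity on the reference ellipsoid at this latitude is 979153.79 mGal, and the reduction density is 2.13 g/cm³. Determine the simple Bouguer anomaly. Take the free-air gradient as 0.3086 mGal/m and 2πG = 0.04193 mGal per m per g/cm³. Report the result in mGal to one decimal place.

210.4

Free-air correction = 0.3086 × 199.1 = 61.44 mGal
Free-air anomaly = 979320.53 − 979153.79 + (61.44) = 228.18 mGal
Bouguer slab correction = 0.04193 × 2.13 × 199.1 = 17.78 mGal
Simple Bouguer anomaly = 228.18 − (17.78) = 210.40 mGal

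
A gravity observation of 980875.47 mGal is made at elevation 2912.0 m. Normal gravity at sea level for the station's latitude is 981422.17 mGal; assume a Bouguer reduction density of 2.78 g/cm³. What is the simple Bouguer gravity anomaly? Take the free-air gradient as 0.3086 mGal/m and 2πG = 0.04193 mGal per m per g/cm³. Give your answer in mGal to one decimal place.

Free-air correction = 0.3086 × 2912.0 = 898.64 mGal
Free-air anomaly = 980875.47 − 981422.17 + (898.64) = 351.94 mGal
Bouguer slab correction = 0.04193 × 2.78 × 2912.0 = 339.44 mGal
Simple Bouguer anomaly = 351.94 − (339.44) = 12.50 mGal

12.5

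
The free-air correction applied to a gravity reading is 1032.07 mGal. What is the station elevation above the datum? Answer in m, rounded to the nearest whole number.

h = 1032.07 / 0.3086 = 3344.36 m

3344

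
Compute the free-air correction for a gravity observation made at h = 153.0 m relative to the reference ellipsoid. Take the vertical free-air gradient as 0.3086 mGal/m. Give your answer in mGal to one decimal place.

Free-air correction = 0.3086 × 153.0 = 47.2 mGal

47.2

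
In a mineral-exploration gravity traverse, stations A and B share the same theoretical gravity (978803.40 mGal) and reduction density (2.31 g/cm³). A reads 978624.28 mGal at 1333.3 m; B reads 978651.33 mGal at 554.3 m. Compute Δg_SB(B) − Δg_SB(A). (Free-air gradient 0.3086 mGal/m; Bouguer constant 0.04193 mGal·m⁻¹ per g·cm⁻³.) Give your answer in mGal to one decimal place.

-137.9

Δg_SB(A) = 978624.28 − 978803.40 + 0.3086×1333.3 − 0.04193×2.31×1333.3 = 103.20 mGal
Δg_SB(B) = 978651.33 − 978803.40 + 0.3086×554.3 − 0.04193×2.31×554.3 = -34.70 mGal
Difference = -34.70 − (103.20) = -137.90 mGal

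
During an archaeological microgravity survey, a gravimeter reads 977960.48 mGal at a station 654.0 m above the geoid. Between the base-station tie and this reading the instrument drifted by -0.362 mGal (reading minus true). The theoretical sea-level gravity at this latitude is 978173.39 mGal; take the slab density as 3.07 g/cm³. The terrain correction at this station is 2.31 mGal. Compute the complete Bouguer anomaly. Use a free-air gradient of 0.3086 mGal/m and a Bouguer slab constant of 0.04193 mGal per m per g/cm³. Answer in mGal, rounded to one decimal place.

-92.6

Drift-corrected reading = 977960.48 − (-0.362) = 977960.842 mGal
Free-air correction = 0.3086 × 654.0 = 201.82 mGal
Free-air anomaly = 977960.842 − 978173.39 + (201.82) = -10.728 mGal
Bouguer slab correction = 0.04193 × 3.07 × 654.0 = 84.19 mGal
Simple Bouguer anomaly = -10.728 − (84.19) = -94.918 mGal
Complete Bouguer anomaly = -94.918 + 2.31 = -92.608 mGal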